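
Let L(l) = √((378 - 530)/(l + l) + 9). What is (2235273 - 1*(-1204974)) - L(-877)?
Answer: 3440247 - √6988813/877 ≈ 3.4402e+6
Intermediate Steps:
L(l) = √(9 - 76/l) (L(l) = √(-152*1/(2*l) + 9) = √(-76/l + 9) = √(9 - 76/l))
(2235273 - 1*(-1204974)) - L(-877) = (2235273 - 1*(-1204974)) - √(9 - 76/(-877)) = (2235273 + 1204974) - √(9 - 76*(-1/877)) = 3440247 - √(9 + 76/877) = 3440247 - √(7969/877) = 3440247 - √6988813/877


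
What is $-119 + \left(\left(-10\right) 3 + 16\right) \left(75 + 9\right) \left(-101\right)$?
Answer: $118657$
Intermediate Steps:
$-119 + \left(\left(-10\right) 3 + 16\right) \left(75 + 9\right) \left(-101\right) = -119 + \left(-30 + 16\right) 84 \left(-101\right) = -119 + \left(-14\right) 84 \left(-101\right) = -119 - -118776 = -119 + 118776 = 118657$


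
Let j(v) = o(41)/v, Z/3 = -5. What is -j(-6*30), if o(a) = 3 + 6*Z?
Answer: -29/60 ≈ -0.48333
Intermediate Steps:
Z = -15 (Z = 3*(-5) = -15)
o(a) = -87 (o(a) = 3 + 6*(-15) = 3 - 90 = -87)
j(v) = -87/v
-j(-6*30) = -(-87)/((-6*30)) = -(-87)/(-180) = -(-87)*(-1)/180 = -1*29/60 = -29/60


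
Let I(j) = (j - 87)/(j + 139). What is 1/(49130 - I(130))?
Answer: 269/13215927 ≈ 2.0354e-5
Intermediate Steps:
I(j) = (-87 + j)/(139 + j)
1/(49130 - I(130)) = 1/(49130 - (-87 + 130)/(139 + 130)) = 1/(49130 - 43/269) = 1/(13215927/269) = 269/13215927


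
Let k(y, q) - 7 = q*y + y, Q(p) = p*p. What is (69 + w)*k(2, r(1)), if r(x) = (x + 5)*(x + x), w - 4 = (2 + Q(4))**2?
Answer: 13101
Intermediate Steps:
Q(p) = p**2
w = 328 (w = 4 + (2 + 4**2)**2 = 4 + (2 + 16)**2 = 4 + 18**2 = 4 + 324 = 328)
r(x) = 2*x*(5 + x) (r(x) = (5 + x)*(2*x) = 2*x*(5 + x))
k(y, q) = 7 + y + q*y (k(y, q) = 7 + (q*y + y) = 7 + (y + q*y) = 7 + y + q*y)
(69 + w)*k(2, r(1)) = (69 + 328)*(7 + 2 + (2*1*(5 + 1))*2) = 397*(7 + 2 + (2*1*6)*2) = 397*(7 + 2 + 12*2) = 397*(7 + 2 + 24) = 397*33 = 13101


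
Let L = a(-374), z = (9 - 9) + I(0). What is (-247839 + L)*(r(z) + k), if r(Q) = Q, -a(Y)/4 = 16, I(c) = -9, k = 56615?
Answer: -14032797218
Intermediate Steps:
a(Y) = -64 (a(Y) = -4*16 = -64)
z = -9 (z = (9 - 9) - 9 = 0 - 9 = -9)
L = -64
(-247839 + L)*(r(z) + k) = (-247839 - 64)*(-9 + 56615) = -247903*56606 = -14032797218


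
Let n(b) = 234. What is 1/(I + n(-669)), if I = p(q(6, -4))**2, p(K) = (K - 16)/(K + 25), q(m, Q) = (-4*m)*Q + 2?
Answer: 9/2110 ≈ 0.0042654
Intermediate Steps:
q(m, Q) = 2 - 4*Q*m (q(m, Q) = -4*Q*m + 2 = 2 - 4*Q*m)
p(K) = (-16 + K)/(25 + K)
I = 4/9 (I = ((-16 + (2 - 4*(-4)*6))/(25 + (2 - 4*(-4)*6)))**2 = ((-16 + (2 + 96))/(25 + (2 + 96)))**2 = ((-16 + 98)/(25 + 98))**2 = (82/123)**2 = ((1/123)*82)**2 = (2/3)**2 = 4/9 ≈ 0.44444)
1/(I + n(-669)) = 1/(4/9 + 234) = 1/(2110/9) = 9/2110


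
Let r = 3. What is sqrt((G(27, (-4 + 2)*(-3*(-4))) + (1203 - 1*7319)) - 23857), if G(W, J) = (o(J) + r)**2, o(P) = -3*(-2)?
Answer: 2*I*sqrt(7473) ≈ 172.89*I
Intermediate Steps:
o(P) = 6
G(W, J) = 81 (G(W, J) = (6 + 3)**2 = 9**2 = 81)
sqrt((G(27, (-4 + 2)*(-3*(-4))) + (1203 - 1*7319)) - 23857) = sqrt((81 + (1203 - 1*7319)) - 23857) = sqrt((81 + (1203 - 7319)) - 23857) = sqrt((81 - 6116) - 23857) = sqrt(-6035 - 23857) = sqrt(-29892) = 2*I*sqrt(7473)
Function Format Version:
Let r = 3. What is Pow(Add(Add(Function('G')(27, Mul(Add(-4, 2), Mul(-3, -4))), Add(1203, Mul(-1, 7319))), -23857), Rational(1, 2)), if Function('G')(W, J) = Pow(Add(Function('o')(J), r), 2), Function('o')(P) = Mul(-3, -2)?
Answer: Mul(2, I, Pow(7473, Rational(1, 2))) ≈ Mul(172.89, I)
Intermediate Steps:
Function('o')(P) = 6
Function('G')(W, J) = 81 (Function('G')(W, J) = Pow(Add(6, 3), 2) = Pow(9, 2) = 81)
Pow(Add(Add(Function('G')(27, Mul(Add(-4, 2), Mul(-3, -4))), Add(1203, Mul(-1, 7319))), -23857), Rational(1, 2)) = Pow(Add(Add(81, Add(1203, Mul(-1, 7319))), -23857), Rational(1, 2)) = Pow(Add(Add(81, Add(1203, -7319)), -23857), Rational(1, 2)) = Pow(Add(Add(81, -6116), -23857), Rational(1, 2)) = Pow(Add(-6035, -23857), Rational(1, 2)) = Pow(-29892, Rational(1, 2)) = Mul(2, I, Pow(7473, Rational(1, 2)))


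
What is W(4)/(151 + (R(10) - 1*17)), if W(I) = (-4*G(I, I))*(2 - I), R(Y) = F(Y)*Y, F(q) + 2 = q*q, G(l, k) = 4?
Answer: 16/557 ≈ 0.028725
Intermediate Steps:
F(q) = -2 + q² (F(q) = -2 + q*q = -2 + q²)
R(Y) = Y*(-2 + Y²) (R(Y) = (-2 + Y²)*Y = Y*(-2 + Y²))
W(I) = -32 + 16*I (W(I) = (-4*4)*(2 - I) = -16*(2 - I) = -32 + 16*I)
W(4)/(151 + (R(10) - 1*17)) = (-32 + 16*4)/(151 + (10*(-2 + 10²) - 1*17)) = (-32 + 64)/(151 + (10*(-2 + 100) - 17)) = 32/(151 + (10*98 - 17)) = 32/(151 + (980 - 17)) = 32/(151 + 963) = 32/1114 = (1/1114)*32 = 16/557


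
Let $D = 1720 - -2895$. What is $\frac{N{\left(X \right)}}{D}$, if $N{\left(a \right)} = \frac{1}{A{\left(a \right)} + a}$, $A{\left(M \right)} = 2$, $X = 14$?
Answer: $\frac{1}{73840} \approx 1.3543 \cdot 10^{-5}$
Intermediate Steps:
$D = 4615$ ($D = 1720 + 2895 = 4615$)
$N{\left(a \right)} = \frac{1}{2 + a}$
$\frac{N{\left(X \right)}}{D} = \frac{1}{\left(2 + 14\right) 4615} = \frac{1}{16} \cdot \frac{1}{4615} = \frac{1}{73840}$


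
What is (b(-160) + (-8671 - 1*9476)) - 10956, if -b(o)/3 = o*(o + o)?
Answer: -182703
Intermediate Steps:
b(o) = -6*o² (b(o) = -3*o*(o + o) = -3*o*2*o = -6*o²)
(b(-160) + (-8671 - 1*9476)) - 10956 = (-6*(-160)² + (-8671 - 1*9476)) - 10956 = (-6*25600 + (-8671 - 9476)) - 10956 = (-153600 - 18147) - 10956 = -171747 - 10956 = -182703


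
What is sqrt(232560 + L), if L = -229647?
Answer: sqrt(2913) ≈ 53.972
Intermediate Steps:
sqrt(232560 + L) = sqrt(232560 - 229647) = sqrt(2913)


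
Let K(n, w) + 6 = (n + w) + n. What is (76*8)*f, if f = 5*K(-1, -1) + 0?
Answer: -27360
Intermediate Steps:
K(n, w) = -6 + w + 2*n (K(n, w) = -6 + ((n + w) + n) = -6 + (w + 2*n) = -6 + w + 2*n)
f = -45 (f = 5*(-6 - 1 + 2*(-1)) + 0 = 5*(-6 - 1 - 2) + 0 = 5*(-9) + 0 = -45 + 0 = -45)
(76*8)*f = (76*8)*(-45) = 608*(-45) = -27360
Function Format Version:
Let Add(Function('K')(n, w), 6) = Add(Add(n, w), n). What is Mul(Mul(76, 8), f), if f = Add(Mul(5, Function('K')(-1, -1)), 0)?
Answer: -27360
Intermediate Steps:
Function('K')(n, w) = Add(-6, w, Mul(2, n)) (Function('K')(n, w) = Add(-6, Add(Add(n, w), n)) = Add(-6, Add(w, Mul(2, n))) = Add(-6, w, Mul(2, n)))
f = -45 (f = Add(Mul(5, Add(-6, -1, Mul(2, -1))), 0) = Add(Mul(5, Add(-6, -1, -2)), 0) = Add(Mul(5, -9), 0) = Add(-45, 0) = -45)
Mul(Mul(76, 8), f) = Mul(Mul(76, 8), -45) = Mul(608, -45) = -27360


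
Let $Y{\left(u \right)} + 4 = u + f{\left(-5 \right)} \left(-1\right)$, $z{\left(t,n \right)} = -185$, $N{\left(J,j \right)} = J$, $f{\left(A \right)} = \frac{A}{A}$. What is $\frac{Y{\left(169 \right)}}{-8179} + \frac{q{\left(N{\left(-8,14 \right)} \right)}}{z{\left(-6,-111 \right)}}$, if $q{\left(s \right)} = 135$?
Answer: $- \frac{226901}{302623} \approx -0.74978$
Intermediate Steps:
$f{\left(A \right)} = 1$
$Y{\left(u \right)} = -5 + u$ ($Y{\left(u \right)} = -4 + \left(u + 1 \left(-1\right)\right) = -4 + \left(u - 1\right) = -4 + \left(-1 + u\right) = -5 + u$)
$\frac{Y{\left(169 \right)}}{-8179} + \frac{q{\left(N{\left(-8,14 \right)} \right)}}{z{\left(-6,-111 \right)}} = \frac{-5 + 169}{-8179} + \frac{135}{-185} = 164 \left(- \frac{1}{8179}\right) + 135 \left(- \frac{1}{185}\right) = - \frac{164}{8179} - \frac{27}{37} = - \frac{226901}{302623}$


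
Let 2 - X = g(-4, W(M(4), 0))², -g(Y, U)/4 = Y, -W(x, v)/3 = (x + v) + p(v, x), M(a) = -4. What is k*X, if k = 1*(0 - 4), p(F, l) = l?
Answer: 1016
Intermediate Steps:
k = -4 (k = 1*(-4) = -4)
W(x, v) = -6*x - 3*v (W(x, v) = -3*((x + v) + x) = -3*((v + x) + x) = -3*(v + 2*x) = -6*x - 3*v)
g(Y, U) = -4*Y
X = -254 (X = 2 - (-4*(-4))² = 2 - 1*16² = 2 - 1*256 = 2 - 256 = -254)
k*X = -4*(-254) = 1016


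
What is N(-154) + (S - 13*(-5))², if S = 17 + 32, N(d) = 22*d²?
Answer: 534748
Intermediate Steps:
S = 49
N(-154) + (S - 13*(-5))² = 22*(-154)² + (49 - 13*(-5))² = 22*23716 + (49 + 65)² = 521752 + 114² = 521752 + 12996 = 534748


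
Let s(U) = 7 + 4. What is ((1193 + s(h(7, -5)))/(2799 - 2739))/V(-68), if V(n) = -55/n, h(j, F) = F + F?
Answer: 20468/825 ≈ 24.810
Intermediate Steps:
h(j, F) = 2*F
s(U) = 11
((1193 + s(h(7, -5)))/(2799 - 2739))/V(-68) = ((1193 + 11)/(2799 - 2739))/((-55/(-68))) = (1204/60)/((-55*(-1/68))) = (1204*(1/60))/(55/68) = (301/15)*(68/55) = 20468/825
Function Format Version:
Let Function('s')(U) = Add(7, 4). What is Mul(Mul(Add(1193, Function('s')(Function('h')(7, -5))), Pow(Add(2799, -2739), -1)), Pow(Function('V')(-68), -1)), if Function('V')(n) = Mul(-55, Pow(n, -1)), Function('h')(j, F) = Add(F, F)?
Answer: Rational(20468, 825) ≈ 24.810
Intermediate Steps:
Function('h')(j, F) = Mul(2, F)
Function('s')(U) = 11
Mul(Mul(Add(1193, Function('s')(Function('h')(7, -5))), Pow(Add(2799, -2739), -1)), Pow(Function('V')(-68), -1)) = Mul(Mul(Add(1193, 11), Pow(Add(2799, -2739), -1)), Pow(Mul(-55, Pow(-68, -1)), -1)) = Mul(Mul(1204, Pow(60, -1)), Pow(Mul(-55, Rational(-1, 68)), -1)) = Mul(Mul(1204, Rational(1, 60)), Pow(Rational(55, 68), -1)) = Mul(Rational(301, 15), Rational(68, 55)) = Rational(20468, 825)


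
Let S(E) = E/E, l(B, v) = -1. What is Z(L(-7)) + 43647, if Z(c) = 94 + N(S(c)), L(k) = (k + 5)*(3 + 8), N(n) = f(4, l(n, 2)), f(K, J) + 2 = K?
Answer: 43743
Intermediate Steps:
S(E) = 1
f(K, J) = -2 + K
N(n) = 2 (N(n) = -2 + 4 = 2)
L(k) = 55 + 11*k (L(k) = (5 + k)*11 = 55 + 11*k)
Z(c) = 96 (Z(c) = 94 + 2 = 96)
Z(L(-7)) + 43647 = 96 + 43647 = 43743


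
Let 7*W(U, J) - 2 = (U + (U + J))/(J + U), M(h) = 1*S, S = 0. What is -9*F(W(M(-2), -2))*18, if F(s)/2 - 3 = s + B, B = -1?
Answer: -5508/7 ≈ -786.86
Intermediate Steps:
M(h) = 0 (M(h) = 1*0 = 0)
W(U, J) = 2/7 + (J + 2*U)/(7*(J + U)) (W(U, J) = 2/7 + ((U + (U + J))/(J + U))/7 = 2/7 + ((U + (J + U))/(J + U))/7 = 2/7 + ((J + 2*U)/(J + U))/7 = 2/7 + (J + 2*U)/(7*(J + U)))
F(s) = 4 + 2*s (F(s) = 6 + 2*(s - 1) = 6 + 2*(-1 + s) = 6 + (-2 + 2*s) = 4 + 2*s)
-9*F(W(M(-2), -2))*18 = -9*(4 + 2*((3*(-2) + 4*0)/(7*(-2 + 0))))*18 = -9*(4 + 2*((⅐)*(-6 + 0)/(-2)))*18 = -9*(4 + 2*((⅐)*(-½)*(-6)))*18 = -9*(4 + 2*(3/7))*18 = -9*(4 + 6/7)*18 = -9*34/7*18 = -306/7*18 = -5508/7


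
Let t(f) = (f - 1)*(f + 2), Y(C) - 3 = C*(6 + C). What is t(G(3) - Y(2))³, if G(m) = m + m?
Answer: 3652264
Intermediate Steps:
Y(C) = 3 + C*(6 + C)
G(m) = 2*m
t(f) = (-1 + f)*(2 + f)
t(G(3) - Y(2))³ = (-2 + (2*3 - (3 + 2² + 6*2)) + (2*3 - (3 + 2² + 6*2))²)³ = (-2 + (6 - (3 + 4 + 12)) + (6 - (3 + 4 + 12))²)³ = (-2 + (6 - 1*19) + (6 - 1*19)²)³ = (-2 + (6 - 19) + (6 - 19)²)³ = (-2 - 13 + (-13)²)³ = (-2 - 13 + 169)³ = 154³ = 3652264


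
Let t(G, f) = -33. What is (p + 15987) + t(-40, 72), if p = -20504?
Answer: -4550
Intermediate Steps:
(p + 15987) + t(-40, 72) = (-20504 + 15987) - 33 = -4517 - 33 = -4550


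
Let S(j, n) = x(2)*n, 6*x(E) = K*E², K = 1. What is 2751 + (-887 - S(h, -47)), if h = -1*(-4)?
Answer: 5686/3 ≈ 1895.3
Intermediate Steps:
h = 4
x(E) = E²/6 (x(E) = (1*E²)/6 = E²/6)
S(j, n) = 2*n/3 (S(j, n) = ((⅙)*2²)*n = ((⅙)*4)*n = 2*n/3)
2751 + (-887 - S(h, -47)) = 2751 + (-887 - 2*(-47)/3) = 2751 + (-887 - 1*(-94/3)) = 2751 + (-887 + 94/3) = 2751 - 2567/3 = 5686/3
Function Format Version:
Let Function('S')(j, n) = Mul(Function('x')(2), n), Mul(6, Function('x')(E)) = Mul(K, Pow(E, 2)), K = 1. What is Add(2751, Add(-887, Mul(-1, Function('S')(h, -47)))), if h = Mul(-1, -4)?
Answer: Rational(5686, 3) ≈ 1895.3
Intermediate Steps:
h = 4
Function('x')(E) = Mul(Rational(1, 6), Pow(E, 2)) (Function('x')(E) = Mul(Rational(1, 6), Mul(1, Pow(E, 2))) = Mul(Rational(1, 6), Pow(E, 2)))
Function('S')(j, n) = Mul(Rational(2, 3), n) (Function('S')(j, n) = Mul(Mul(Rational(1, 6), Pow(2, 2)), n) = Mul(Mul(Rational(1, 6), 4), n) = Mul(Rational(2, 3), n))
Add(2751, Add(-887, Mul(-1, Function('S')(h, -47)))) = Add(2751, Add(-887, Mul(-1, Mul(Rational(2, 3), -47)))) = Add(2751, Add(-887, Mul(-1, Rational(-94, 3)))) = Add(2751, Add(-887, Rational(94, 3))) = Add(2751, Rational(-2567, 3)) = Rational(5686, 3)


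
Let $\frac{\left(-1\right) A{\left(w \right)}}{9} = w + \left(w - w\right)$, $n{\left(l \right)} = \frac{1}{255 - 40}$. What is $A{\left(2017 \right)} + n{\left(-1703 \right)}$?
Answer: $- \frac{3902894}{215} \approx -18153.0$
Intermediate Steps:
$n{\left(l \right)} = \frac{1}{215}$
$A{\left(w \right)} = - 9 w$ ($A{\left(w \right)} = - 9 \left(w + \left(w - w\right)\right) = - 9 \left(w + 0\right) = - 9 w$)
$A{\left(2017 \right)} + n{\left(-1703 \right)} = \left(-9\right) 2017 + \frac{1}{215} = -18153 + \frac{1}{215} = - \frac{3902894}{215}$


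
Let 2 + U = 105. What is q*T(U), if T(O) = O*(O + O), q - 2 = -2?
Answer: 0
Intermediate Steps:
U = 103 (U = -2 + 105 = 103)
q = 0 (q = 2 - 2 = 0)
T(O) = 2*O² (T(O) = O*(2*O) = 2*O²)
q*T(U) = 0*(2*103²) = 0*(2*10609) = 0*21218 = 0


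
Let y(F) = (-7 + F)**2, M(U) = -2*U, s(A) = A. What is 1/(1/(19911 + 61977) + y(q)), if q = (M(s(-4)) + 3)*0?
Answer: 81888/4012513 ≈ 0.020408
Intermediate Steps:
q = 0 (q = (-2*(-4) + 3)*0 = (8 + 3)*0 = 11*0 = 0)
1/(1/(19911 + 61977) + y(q)) = 1/(1/(19911 + 61977) + (-7 + 0)**2) = 1/(1/81888 + (-7)**2) = 1/(1/81888 + 49) = 1/(4012513/81888) = 81888/4012513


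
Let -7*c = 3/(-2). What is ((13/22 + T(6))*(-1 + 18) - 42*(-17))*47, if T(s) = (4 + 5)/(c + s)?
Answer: 22449503/638 ≈ 35187.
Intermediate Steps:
c = 3/14 (c = -3/(7*(-2)) = -3*(-1)/(7*2) = -1/7*(-3/2) = 3/14 ≈ 0.21429)
T(s) = 9/(3/14 + s) (T(s) = (4 + 5)/(3/14 + s) = 9/(3/14 + s))
((13/22 + T(6))*(-1 + 18) - 42*(-17))*47 = ((13/22 + 126/(3 + 14*6))*(-1 + 18) - 42*(-17))*47 = ((13*(1/22) + 126/(3 + 84))*17 + 714)*47 = ((13/22 + 126/87)*17 + 714)*47 = ((13/22 + 126*(1/87))*17 + 714)*47 = ((13/22 + 42/29)*17 + 714)*47 = ((1301/638)*17 + 714)*47 = (22117/638 + 714)*47 = (477649/638)*47 = 22449503/638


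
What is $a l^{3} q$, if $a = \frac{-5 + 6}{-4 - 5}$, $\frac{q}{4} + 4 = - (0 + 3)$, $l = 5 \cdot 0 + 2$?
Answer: $\frac{224}{9} \approx 24.889$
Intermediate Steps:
$l = 2$ ($l = 0 + 2 = 2$)
$q = -28$ ($q = -16 + 4 \left(- (0 + 3)\right) = -16 + 4 \left(\left(-1\right) 3\right) = -16 + 4 \left(-3\right) = -16 - 12 = -28$)
$a = - \frac{1}{9}$ ($a = 1 \frac{1}{-9} = 1 \left(- \frac{1}{9}\right) = - \frac{1}{9} \approx -0.11111$)
$a l^{3} q = - \frac{2^{3}}{9} \left(-28\right) = \left(- \frac{1}{9}\right) 8 \left(-28\right) = \left(- \frac{8}{9}\right) \left(-28\right) = \frac{224}{9}$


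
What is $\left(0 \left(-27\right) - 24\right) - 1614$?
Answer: $-1638$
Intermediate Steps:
$\left(0 \left(-27\right) - 24\right) - 1614 = \left(0 - 24\right) - 1614 = -24 - 1614 = -1638$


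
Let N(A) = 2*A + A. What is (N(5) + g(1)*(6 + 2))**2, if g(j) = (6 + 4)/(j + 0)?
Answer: 9025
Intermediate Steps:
g(j) = 10/j
N(A) = 3*A
(N(5) + g(1)*(6 + 2))**2 = (3*5 + (10/1)*(6 + 2))**2 = (15 + (10*1)*8)**2 = (15 + 10*8)**2 = (15 + 80)**2 = 95**2 = 9025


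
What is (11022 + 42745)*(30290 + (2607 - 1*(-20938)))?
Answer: 2894546445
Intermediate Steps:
(11022 + 42745)*(30290 + (2607 - 1*(-20938))) = 53767*(30290 + (2607 + 20938)) = 53767*(30290 + 23545) = 53767*53835 = 2894546445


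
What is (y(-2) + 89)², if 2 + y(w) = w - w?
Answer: 7569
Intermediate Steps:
y(w) = -2 (y(w) = -2 + (w - w) = -2 + 0 = -2)
(y(-2) + 89)² = (-2 + 89)² = 87² = 7569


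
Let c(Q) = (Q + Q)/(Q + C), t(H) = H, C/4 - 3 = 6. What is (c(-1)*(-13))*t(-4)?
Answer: -104/35 ≈ -2.9714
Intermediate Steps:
C = 36 (C = 12 + 4*6 = 12 + 24 = 36)
c(Q) = 2*Q/(36 + Q) (c(Q) = (Q + Q)/(Q + 36) = (2*Q)/(36 + Q) = 2*Q/(36 + Q))
(c(-1)*(-13))*t(-4) = ((2*(-1)/(36 - 1))*(-13))*(-4) = ((2*(-1)/35)*(-13))*(-4) = ((2*(-1)*(1/35))*(-13))*(-4) = -2/35*(-13)*(-4) = (26/35)*(-4) = -104/35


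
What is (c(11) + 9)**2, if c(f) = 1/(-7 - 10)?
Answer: 23104/289 ≈ 79.945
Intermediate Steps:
c(f) = -1/17 (c(f) = 1/(-17) = -1/17)
(c(11) + 9)**2 = (-1/17 + 9)**2 = (152/17)**2 = 23104/289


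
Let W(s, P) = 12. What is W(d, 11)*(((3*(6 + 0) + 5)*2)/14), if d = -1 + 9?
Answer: 276/7 ≈ 39.429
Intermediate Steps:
d = 8
W(d, 11)*(((3*(6 + 0) + 5)*2)/14) = 12*(((3*(6 + 0) + 5)*2)/14) = 12*(((3*6 + 5)*2)*(1/14)) = 12*(((18 + 5)*2)*(1/14)) = 12*((23*2)*(1/14)) = 12*(46*(1/14)) = 12*(23/7) = 276/7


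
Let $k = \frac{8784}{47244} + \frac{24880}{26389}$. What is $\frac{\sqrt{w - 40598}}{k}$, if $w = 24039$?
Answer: $\frac{103893493 i \sqrt{16559}}{117269308} \approx 114.0 i$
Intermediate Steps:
$k = \frac{117269308}{103893493}$ ($k = 8784 \cdot \frac{1}{47244} + 24880 \cdot \frac{1}{26389} = \frac{732}{3937} + \frac{24880}{26389} = \frac{117269308}{103893493} \approx 1.1287$)
$\frac{\sqrt{w - 40598}}{k} = \frac{\sqrt{24039 - 40598}}{\frac{117269308}{103893493}} = \sqrt{-16559} \cdot \frac{103893493}{117269308} = i \sqrt{16559} \cdot \frac{103893493}{117269308} = \frac{103893493 i \sqrt{16559}}{117269308}$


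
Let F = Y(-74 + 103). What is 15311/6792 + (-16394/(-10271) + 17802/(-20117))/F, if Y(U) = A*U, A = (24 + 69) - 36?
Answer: 581156004663937/257753141101048 ≈ 2.2547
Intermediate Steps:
A = 57 (A = 93 - 36 = 57)
Y(U) = 57*U
F = 1653 (F = 57*(-74 + 103) = 57*29 = 1653)
15311/6792 + (-16394/(-10271) + 17802/(-20117))/F = 15311/6792 + (-16394/(-10271) + 17802/(-20117))/1653 = 15311*(1/6792) + (-16394*(-1/10271) + 17802*(-1/20117))*(1/1653) = 15311/6792 + (16394/10271 - 17802/20117)*(1/1653) = 15311/6792 + (146953756/206621707)*(1/1653) = 15311/6792 + 146953756/341545681671 = 581156004663937/257753141101048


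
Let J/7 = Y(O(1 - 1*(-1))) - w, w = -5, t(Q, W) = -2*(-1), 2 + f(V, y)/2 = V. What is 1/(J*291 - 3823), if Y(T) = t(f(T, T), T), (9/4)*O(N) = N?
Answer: 1/10436 ≈ 9.5822e-5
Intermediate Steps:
f(V, y) = -4 + 2*V
O(N) = 4*N/9
t(Q, W) = 2
Y(T) = 2
J = 49 (J = 7*(2 - 1*(-5)) = 7*(2 + 5) = 7*7 = 49)
1/(J*291 - 3823) = 1/(49*291 - 3823) = 1/(14259 - 3823) = 1/10436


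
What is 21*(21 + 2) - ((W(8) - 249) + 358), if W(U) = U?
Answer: 366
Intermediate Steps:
21*(21 + 2) - ((W(8) - 249) + 358) = 21*(21 + 2) - ((8 - 249) + 358) = 21*23 - (-241 + 358) = 483 - 1*117 = 483 - 117 = 366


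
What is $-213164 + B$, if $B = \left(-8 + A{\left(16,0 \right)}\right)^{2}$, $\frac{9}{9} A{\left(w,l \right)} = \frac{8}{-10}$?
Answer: $- \frac{5327164}{25} \approx -2.1309 \cdot 10^{5}$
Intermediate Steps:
$A{\left(w,l \right)} = - \frac{4}{5}$ ($A{\left(w,l \right)} = \frac{8}{-10} = 8 \left(- \frac{1}{10}\right) = - \frac{4}{5}$)
$B = \frac{1936}{25}$ ($B = \left(-8 - \frac{4}{5}\right)^{2} = \left(- \frac{44}{5}\right)^{2} = \frac{1936}{25} \approx 77.44$)
$-213164 + B = -213164 + \frac{1936}{25} = - \frac{5327164}{25}$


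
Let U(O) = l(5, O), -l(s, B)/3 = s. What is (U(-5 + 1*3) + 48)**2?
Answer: 1089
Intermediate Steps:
l(s, B) = -3*s
U(O) = -15 (U(O) = -3*5 = -15)
(U(-5 + 1*3) + 48)**2 = (-15 + 48)**2 = 33**2 = 1089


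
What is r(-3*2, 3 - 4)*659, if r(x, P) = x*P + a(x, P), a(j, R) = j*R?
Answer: 7908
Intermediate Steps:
a(j, R) = R*j
r(x, P) = 2*P*x (r(x, P) = x*P + P*x = P*x + P*x = 2*P*x)
r(-3*2, 3 - 4)*659 = (2*(3 - 4)*(-3*2))*659 = (2*(-1)*(-6))*659 = 12*659 = 7908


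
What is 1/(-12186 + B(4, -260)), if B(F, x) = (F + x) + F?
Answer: -1/12438 ≈ -8.0399e-5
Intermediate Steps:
B(F, x) = x + 2*F
1/(-12186 + B(4, -260)) = 1/(-12186 + (-260 + 2*4)) = 1/(-12186 + (-260 + 8)) = 1/(-12186 - 252) = 1/(-12438) = -1/12438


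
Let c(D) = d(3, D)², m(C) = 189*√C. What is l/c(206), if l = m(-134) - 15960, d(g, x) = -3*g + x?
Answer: -15960/38809 + 189*I*√134/38809 ≈ -0.41124 + 0.056374*I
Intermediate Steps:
d(g, x) = x - 3*g
l = -15960 + 189*I*√134 (l = 189*√(-134) - 15960 = 189*(I*√134) - 15960 = 189*I*√134 - 15960 = -15960 + 189*I*√134 ≈ -15960.0 + 2187.8*I)
c(D) = (-9 + D)² (c(D) = (D - 3*3)² = (D - 9)² = (-9 + D)²)
l/c(206) = (-15960 + 189*I*√134)/((-9 + 206)²) = (-15960 + 189*I*√134)/(197²) = (-15960 + 189*I*√134)/38809 = (-15960 + 189*I*√134)*(1/38809) = -15960/38809 + 189*I*√134/38809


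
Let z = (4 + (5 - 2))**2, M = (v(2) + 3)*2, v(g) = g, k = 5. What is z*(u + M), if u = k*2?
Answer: 980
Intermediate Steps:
u = 10 (u = 5*2 = 10)
M = 10 (M = (2 + 3)*2 = 5*2 = 10)
z = 49 (z = (4 + 3)**2 = 7**2 = 49)
z*(u + M) = 49*(10 + 10) = 49*20 = 980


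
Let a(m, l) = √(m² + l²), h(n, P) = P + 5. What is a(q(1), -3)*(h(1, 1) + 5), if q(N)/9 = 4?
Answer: 33*√145 ≈ 397.37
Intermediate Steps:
h(n, P) = 5 + P
q(N) = 36 (q(N) = 9*4 = 36)
a(m, l) = √(l² + m²)
a(q(1), -3)*(h(1, 1) + 5) = √((-3)² + 36²)*((5 + 1) + 5) = √(9 + 1296)*(6 + 5) = √1305*11 = (3*√145)*11 = 33*√145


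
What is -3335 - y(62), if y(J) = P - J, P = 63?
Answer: -3336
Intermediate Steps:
y(J) = 63 - J
-3335 - y(62) = -3335 - (63 - 1*62) = -3335 - (63 - 62) = -3335 - 1*1 = -3335 - 1 = -3336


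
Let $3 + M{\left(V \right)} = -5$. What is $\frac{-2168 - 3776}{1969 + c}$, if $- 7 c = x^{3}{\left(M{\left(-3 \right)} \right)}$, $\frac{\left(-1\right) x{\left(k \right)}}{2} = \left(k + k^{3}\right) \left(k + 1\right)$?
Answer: $- \frac{5944}{55118337969} \approx -1.0784 \cdot 10^{-7}$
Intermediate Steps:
$M{\left(V \right)} = -8$ ($M{\left(V \right)} = -3 - 5 = -8$)
$x{\left(k \right)} = - 2 \left(1 + k\right) \left(k + k^{3}\right)$ ($x{\left(k \right)} = - 2 \left(k + k^{3}\right) \left(k + 1\right) = - 2 \left(k + k^{3}\right) \left(1 + k\right) = - 2 \left(1 + k\right) \left(k + k^{3}\right)$)
$c = 55118336000$ ($c = - \frac{\left(\left(-2\right) \left(-8\right) \left(1 - 8 + \left(-8\right)^{2} + \left(-8\right)^{3}\right)\right)^{3}}{7} = - \frac{\left(\left(-2\right) \left(-8\right) \left(1 - 8 + 64 - 512\right)\right)^{3}}{7} = - \frac{\left(\left(-2\right) \left(-8\right) \left(-455\right)\right)^{3}}{7} = - \frac{\left(-7280\right)^{3}}{7} = \left(- \frac{1}{7}\right) \left(-385828352000\right) = 55118336000$)
$\frac{-2168 - 3776}{1969 + c} = \frac{-2168 - 3776}{1969 + 55118336000} = - \frac{5944}{55118337969}$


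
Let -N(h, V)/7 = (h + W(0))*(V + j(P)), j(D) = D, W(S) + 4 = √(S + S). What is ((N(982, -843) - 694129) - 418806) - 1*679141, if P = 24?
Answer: 3814798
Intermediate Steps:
W(S) = -4 + √2*√S (W(S) = -4 + √(S + S) = -4 + √(2*S) = -4 + √2*√S)
N(h, V) = -7*(-4 + h)*(24 + V) (N(h, V) = -7*(h + (-4 + √2*√0))*(V + 24) = -7*(h + (-4 + √2*0))*(24 + V) = -7*(h + (-4 + 0))*(24 + V) = -7*(h - 4)*(24 + V) = -7*(-4 + h)*(24 + V))
((N(982, -843) - 694129) - 418806) - 1*679141 = (((672 - 168*982 + 28*(-843) - 7*(-843)*982) - 694129) - 418806) - 1*679141 = (((672 - 164976 - 23604 + 5794782) - 694129) - 418806) - 679141 = ((5606874 - 694129) - 418806) - 679141 = (4912745 - 418806) - 679141 = 4493939 - 679141 = 3814798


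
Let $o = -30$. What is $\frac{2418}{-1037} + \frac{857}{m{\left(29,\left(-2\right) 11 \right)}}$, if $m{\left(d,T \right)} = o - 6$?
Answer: $- \frac{975757}{37332} \approx -26.137$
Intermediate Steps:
$m{\left(d,T \right)} = -36$ ($m{\left(d,T \right)} = -30 - 6 = -36$)
$\frac{2418}{-1037} + \frac{857}{m{\left(29,\left(-2\right) 11 \right)}} = \frac{2418}{-1037} + \frac{857}{-36} = 2418 \left(- \frac{1}{1037}\right) + 857 \left(- \frac{1}{36}\right) = - \frac{2418}{1037} - \frac{857}{36} = - \frac{975757}{37332}$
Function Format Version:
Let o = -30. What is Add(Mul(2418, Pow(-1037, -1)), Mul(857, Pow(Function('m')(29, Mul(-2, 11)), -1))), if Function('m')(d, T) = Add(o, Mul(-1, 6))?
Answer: Rational(-975757, 37332) ≈ -26.137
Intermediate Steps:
Function('m')(d, T) = -36 (Function('m')(d, T) = Add(-30, Mul(-1, 6)) = Add(-30, -6) = -36)
Add(Mul(2418, Pow(-1037, -1)), Mul(857, Pow(Function('m')(29, Mul(-2, 11)), -1))) = Add(Mul(2418, Pow(-1037, -1)), Mul(857, Pow(-36, -1))) = Add(Mul(2418, Rational(-1, 1037)), Mul(857, Rational(-1, 36))) = Add(Rational(-2418, 1037), Rational(-857, 36)) = Rational(-975757, 37332)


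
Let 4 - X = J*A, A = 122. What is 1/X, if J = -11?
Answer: 1/1346 ≈ 0.00074294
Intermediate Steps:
X = 1346 (X = 4 - (-11)*122 = 4 - 1*(-1342) = 4 + 1342 = 1346)
1/X = 1/1346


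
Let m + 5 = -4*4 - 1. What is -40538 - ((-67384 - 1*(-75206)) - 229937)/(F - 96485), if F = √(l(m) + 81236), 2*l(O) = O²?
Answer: -377400769921661/9309273747 - 222115*√81478/9309273747 ≈ -40540.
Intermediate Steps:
m = -22 (m = -5 + (-4*4 - 1) = -5 + (-16 - 1) = -5 - 17 = -22)
l(O) = O²/2
F = √81478 (F = √((½)*(-22)² + 81236) = √((½)*484 + 81236) = √(242 + 81236) = √81478 ≈ 285.44)
-40538 - ((-67384 - 1*(-75206)) - 229937)/(F - 96485) = -40538 - ((-67384 - 1*(-75206)) - 229937)/(√81478 - 96485) = -40538 - ((-67384 + 75206) - 229937)/(-96485 + √81478) = -40538 - (7822 - 229937)/(-96485 + √81478) = -40538 - (-222115)/(-96485 + √81478) = -40538 + 222115/(-96485 + √81478)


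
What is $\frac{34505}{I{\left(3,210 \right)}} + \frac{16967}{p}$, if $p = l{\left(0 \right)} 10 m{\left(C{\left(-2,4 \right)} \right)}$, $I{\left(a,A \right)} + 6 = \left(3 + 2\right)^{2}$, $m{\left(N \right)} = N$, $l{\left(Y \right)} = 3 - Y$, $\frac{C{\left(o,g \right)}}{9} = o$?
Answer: $\frac{18310327}{10260} \approx 1784.6$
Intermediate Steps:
$C{\left(o,g \right)} = 9 o$
$I{\left(a,A \right)} = 19$ ($I{\left(a,A \right)} = -6 + \left(3 + 2\right)^{2} = -6 + 5^{2} = -6 + 25 = 19$)
$p = -540$ ($p = \left(3 - 0\right) 10 \cdot 9 \left(-2\right) = \left(3 + 0\right) 10 \left(-18\right) = 3 \cdot 10 \left(-18\right) = 30 \left(-18\right) = -540$)
$\frac{34505}{I{\left(3,210 \right)}} + \frac{16967}{p} = \frac{34505}{19} + \frac{16967}{-540} = 34505 \cdot \frac{1}{19} + 16967 \left(- \frac{1}{540}\right) = \frac{34505}{19} - \frac{16967}{540} = \frac{18310327}{10260}$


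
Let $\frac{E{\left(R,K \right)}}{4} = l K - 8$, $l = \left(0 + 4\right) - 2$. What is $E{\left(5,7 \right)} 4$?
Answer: $96$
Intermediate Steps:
$l = 2$ ($l = 4 - 2 = 2$)
$E{\left(R,K \right)} = -32 + 8 K$ ($E{\left(R,K \right)} = 4 \left(2 K - 8\right) = 4 \left(-8 + 2 K\right) = -32 + 8 K$)
$E{\left(5,7 \right)} 4 = \left(-32 + 8 \cdot 7\right) 4 = \left(-32 + 56\right) 4 = 24 \cdot 4 = 96$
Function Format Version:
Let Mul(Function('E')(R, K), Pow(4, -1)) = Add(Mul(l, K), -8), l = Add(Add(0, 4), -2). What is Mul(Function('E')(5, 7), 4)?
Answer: 96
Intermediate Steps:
l = 2 (l = Add(4, -2) = 2)
Function('E')(R, K) = Add(-32, Mul(8, K)) (Function('E')(R, K) = Mul(4, Add(Mul(2, K), -8)) = Mul(4, Add(-8, Mul(2, K))) = Add(-32, Mul(8, K)))
Mul(Function('E')(5, 7), 4) = Mul(Add(-32, Mul(8, 7)), 4) = Mul(Add(-32, 56), 4) = Mul(24, 4) = 96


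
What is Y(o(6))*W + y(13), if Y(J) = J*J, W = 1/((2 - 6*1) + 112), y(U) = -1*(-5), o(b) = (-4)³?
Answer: 1159/27 ≈ 42.926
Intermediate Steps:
o(b) = -64
y(U) = 5
W = 1/108 (W = 1/((2 - 6) + 112) = 1/(-4 + 112) = 1/108 ≈ 0.0092593)
Y(J) = J²
Y(o(6))*W + y(13) = (-64)²*(1/108) + 5 = 4096*(1/108) + 5 = 1024/27 + 5 = 1159/27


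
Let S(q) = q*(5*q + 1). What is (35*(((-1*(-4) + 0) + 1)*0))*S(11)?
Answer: 0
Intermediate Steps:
S(q) = q*(1 + 5*q)
(35*(((-1*(-4) + 0) + 1)*0))*S(11) = (35*(((-1*(-4) + 0) + 1)*0))*(11*(1 + 5*11)) = (35*(((4 + 0) + 1)*0))*(11*(1 + 55)) = (35*((4 + 1)*0))*(11*56) = (35*(5*0))*616 = (35*0)*616 = 0*616 = 0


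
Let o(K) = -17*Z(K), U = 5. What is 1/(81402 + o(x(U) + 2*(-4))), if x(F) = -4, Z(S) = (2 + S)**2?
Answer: 1/79702 ≈ 1.2547e-5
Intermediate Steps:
o(K) = -17*(2 + K)**2
1/(81402 + o(x(U) + 2*(-4))) = 1/(81402 - 17*(2 + (-4 + 2*(-4)))**2) = 1/(81402 - 17*(2 + (-4 - 8))**2) = 1/(81402 - 17*(2 - 12)**2) = 1/(81402 - 17*(-10)**2) = 1/(81402 - 17*100) = 1/(81402 - 1700) = 1/79702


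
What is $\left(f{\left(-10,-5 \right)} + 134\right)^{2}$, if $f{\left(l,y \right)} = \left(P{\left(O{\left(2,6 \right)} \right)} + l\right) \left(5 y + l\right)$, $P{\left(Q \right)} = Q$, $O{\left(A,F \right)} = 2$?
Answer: $171396$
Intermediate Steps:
$f{\left(l,y \right)} = \left(2 + l\right) \left(l + 5 y\right)$ ($f{\left(l,y \right)} = \left(2 + l\right) \left(5 y + l\right) = \left(2 + l\right) \left(l + 5 y\right)$)
$\left(f{\left(-10,-5 \right)} + 134\right)^{2} = \left(\left(\left(-10\right)^{2} + 2 \left(-10\right) + 10 \left(-5\right) + 5 \left(-10\right) \left(-5\right)\right) + 134\right)^{2} = \left(\left(100 - 20 - 50 + 250\right) + 134\right)^{2} = \left(280 + 134\right)^{2} = 414^{2} = 171396$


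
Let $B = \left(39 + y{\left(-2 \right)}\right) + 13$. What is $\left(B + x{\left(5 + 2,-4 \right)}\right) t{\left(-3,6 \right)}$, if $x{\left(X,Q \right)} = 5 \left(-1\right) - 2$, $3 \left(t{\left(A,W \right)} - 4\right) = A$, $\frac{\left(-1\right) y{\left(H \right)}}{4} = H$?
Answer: $159$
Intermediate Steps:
$y{\left(H \right)} = - 4 H$
$t{\left(A,W \right)} = 4 + \frac{A}{3}$
$x{\left(X,Q \right)} = -7$ ($x{\left(X,Q \right)} = -5 - 2 = -7$)
$B = 60$ ($B = \left(39 - -8\right) + 13 = \left(39 + 8\right) + 13 = 47 + 13 = 60$)
$\left(B + x{\left(5 + 2,-4 \right)}\right) t{\left(-3,6 \right)} = \left(60 - 7\right) \left(4 + \frac{1}{3} \left(-3\right)\right) = 53 \left(4 - 1\right) = 53 \cdot 3 = 159$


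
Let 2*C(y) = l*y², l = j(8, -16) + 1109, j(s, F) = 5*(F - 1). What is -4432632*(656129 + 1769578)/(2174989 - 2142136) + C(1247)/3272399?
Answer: -11728559963487373384/35836041449 ≈ -3.2728e+8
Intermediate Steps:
j(s, F) = -5 + 5*F (j(s, F) = 5*(-1 + F) = -5 + 5*F)
l = 1024 (l = (-5 + 5*(-16)) + 1109 = (-5 - 80) + 1109 = -85 + 1109 = 1024)
C(y) = 512*y² (C(y) = (1024*y²)/2 = 512*y²)
-4432632*(656129 + 1769578)/(2174989 - 2142136) + C(1247)/3272399 = -4432632*(656129 + 1769578)/(2174989 - 2142136) + (512*1247²)/3272399 = -4432632/(32853/2425707) + (512*1555009)*(1/3272399) = -4432632/(32853*(1/2425707)) + 796164608*(1/3272399) = -4432632/10951/808569 + 796164608/3272399 = -4432632*808569/10951 + 796164608/3272399 = -3584088823608/10951 + 796164608/3272399 = -11728559963487373384/35836041449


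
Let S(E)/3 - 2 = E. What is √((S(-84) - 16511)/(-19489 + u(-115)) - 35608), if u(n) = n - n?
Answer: 7*I*√276007018355/19489 ≈ 188.7*I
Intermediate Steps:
S(E) = 6 + 3*E
u(n) = 0
√((S(-84) - 16511)/(-19489 + u(-115)) - 35608) = √(((6 + 3*(-84)) - 16511)/(-19489 + 0) - 35608) = √(((6 - 252) - 16511)/(-19489) - 35608) = √((-246 - 16511)*(-1/19489) - 35608) = √(-16757*(-1/19489) - 35608) = √(16757/19489 - 35608) = √(-693947555/19489) = 7*I*√276007018355/19489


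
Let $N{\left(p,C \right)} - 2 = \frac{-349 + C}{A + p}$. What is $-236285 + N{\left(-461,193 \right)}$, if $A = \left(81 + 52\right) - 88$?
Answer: $- \frac{1890261}{8} \approx -2.3628 \cdot 10^{5}$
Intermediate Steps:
$A = 45$ ($A = 133 - 88 = 45$)
$N{\left(p,C \right)} = 2 + \frac{-349 + C}{45 + p}$
$-236285 + N{\left(-461,193 \right)} = -236285 + \frac{-259 + 193 + 2 \left(-461\right)}{45 - 461} = -236285 + \frac{-259 + 193 - 922}{-416} = -236285 - - \frac{19}{8} = -236285 + \frac{19}{8} = - \frac{1890261}{8}$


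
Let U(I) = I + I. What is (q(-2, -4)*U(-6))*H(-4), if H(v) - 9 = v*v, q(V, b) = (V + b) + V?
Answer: 2400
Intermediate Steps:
U(I) = 2*I
q(V, b) = b + 2*V
H(v) = 9 + v² (H(v) = 9 + v*v = 9 + v²)
(q(-2, -4)*U(-6))*H(-4) = ((-4 + 2*(-2))*(2*(-6)))*(9 + (-4)²) = ((-4 - 4)*(-12))*(9 + 16) = -8*(-12)*25 = 96*25 = 2400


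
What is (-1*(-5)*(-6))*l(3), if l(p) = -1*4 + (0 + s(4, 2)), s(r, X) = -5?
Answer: 270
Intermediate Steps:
l(p) = -9 (l(p) = -1*4 + (0 - 5) = -4 - 5 = -9)
(-1*(-5)*(-6))*l(3) = (-1*(-5)*(-6))*(-9) = (5*(-6))*(-9) = -30*(-9) = 270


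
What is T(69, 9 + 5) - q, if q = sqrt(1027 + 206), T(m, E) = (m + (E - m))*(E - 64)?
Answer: -700 - 3*sqrt(137) ≈ -735.11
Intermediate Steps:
T(m, E) = E*(-64 + E)
q = 3*sqrt(137) (q = sqrt(1233) = 3*sqrt(137) ≈ 35.114)
T(69, 9 + 5) - q = (9 + 5)*(-64 + (9 + 5)) - 3*sqrt(137) = 14*(-64 + 14) - 3*sqrt(137) = 14*(-50) - 3*sqrt(137) = -700 - 3*sqrt(137)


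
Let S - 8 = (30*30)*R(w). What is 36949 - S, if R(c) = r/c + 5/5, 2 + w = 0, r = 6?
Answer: 38741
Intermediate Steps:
w = -2 (w = -2 + 0 = -2)
R(c) = 1 + 6/c (R(c) = 6/c + 5/5 = 6/c + 5*(⅕) = 6/c + 1 = 1 + 6/c)
S = -1792 (S = 8 + (30*30)*((6 - 2)/(-2)) = 8 + 900*(-½*4) = 8 + 900*(-2) = 8 - 1800 = -1792)
36949 - S = 36949 - 1*(-1792) = 36949 + 1792 = 38741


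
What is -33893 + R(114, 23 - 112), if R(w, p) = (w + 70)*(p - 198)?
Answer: -86701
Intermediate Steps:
R(w, p) = (-198 + p)*(70 + w) (R(w, p) = (70 + w)*(-198 + p) = (-198 + p)*(70 + w))
-33893 + R(114, 23 - 112) = -33893 + (-13860 - 198*114 + 70*(23 - 112) + (23 - 112)*114) = -33893 + (-13860 - 22572 + 70*(-89) - 89*114) = -33893 + (-13860 - 22572 - 6230 - 10146) = -33893 - 52808 = -86701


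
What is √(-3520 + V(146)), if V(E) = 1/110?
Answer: I*√42591890/110 ≈ 59.33*I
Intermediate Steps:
V(E) = 1/110
√(-3520 + V(146)) = √(-3520 + 1/110) = √(-387199/110) = I*√42591890/110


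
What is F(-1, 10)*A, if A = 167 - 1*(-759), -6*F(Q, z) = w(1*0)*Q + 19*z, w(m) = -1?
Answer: -88433/3 ≈ -29478.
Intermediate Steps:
F(Q, z) = -19*z/6 + Q/6 (F(Q, z) = -(-Q + 19*z)/6 = -19*z/6 + Q/6)
A = 926 (A = 167 + 759 = 926)
F(-1, 10)*A = (-19/6*10 + (1/6)*(-1))*926 = (-95/3 - 1/6)*926 = -191/6*926 = -88433/3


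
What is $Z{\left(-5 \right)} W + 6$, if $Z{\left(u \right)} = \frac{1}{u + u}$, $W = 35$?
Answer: $\frac{5}{2} \approx 2.5$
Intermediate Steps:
$Z{\left(u \right)} = \frac{1}{2 u}$
$Z{\left(-5 \right)} W + 6 = \frac{1}{2 \left(-5\right)} 35 + 6 = \frac{1}{2} \left(- \frac{1}{5}\right) 35 + 6 = \left(- \frac{1}{10}\right) 35 + 6 = - \frac{7}{2} + 6 = \frac{5}{2}$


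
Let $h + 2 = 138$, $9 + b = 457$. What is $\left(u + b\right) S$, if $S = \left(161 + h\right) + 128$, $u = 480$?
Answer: $394400$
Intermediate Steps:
$b = 448$ ($b = -9 + 457 = 448$)
$h = 136$ ($h = -2 + 138 = 136$)
$S = 425$ ($S = \left(161 + 136\right) + 128 = 297 + 128 = 425$)
$\left(u + b\right) S = \left(480 + 448\right) 425 = 928 \cdot 425 = 394400$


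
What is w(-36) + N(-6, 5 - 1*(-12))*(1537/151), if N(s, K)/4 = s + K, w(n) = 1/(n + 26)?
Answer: 676129/1510 ≈ 447.77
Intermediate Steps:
w(n) = 1/(26 + n)
N(s, K) = 4*K + 4*s (N(s, K) = 4*(s + K) = 4*(K + s) = 4*K + 4*s)
w(-36) + N(-6, 5 - 1*(-12))*(1537/151) = 1/(26 - 36) + (4*(5 - 1*(-12)) + 4*(-6))*(1537/151) = 1/(-10) + (4*(5 + 12) - 24)*(1537*(1/151)) = -⅒ + (4*17 - 24)*(1537/151) = -⅒ + (68 - 24)*(1537/151) = -⅒ + 44*(1537/151) = -⅒ + 67628/151 = 676129/1510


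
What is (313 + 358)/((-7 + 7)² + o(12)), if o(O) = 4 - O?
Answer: -671/8 ≈ -83.875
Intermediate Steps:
(313 + 358)/((-7 + 7)² + o(12)) = (313 + 358)/((-7 + 7)² + (4 - 1*12)) = 671/(0² + (4 - 12)) = 671/(0 - 8) = 671/(-8) = 671*(-⅛) = -671/8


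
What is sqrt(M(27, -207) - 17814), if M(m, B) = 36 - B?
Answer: I*sqrt(17571) ≈ 132.56*I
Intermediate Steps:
sqrt(M(27, -207) - 17814) = sqrt((36 - 1*(-207)) - 17814) = sqrt((36 + 207) - 17814) = sqrt(243 - 17814) = sqrt(-17571) = I*sqrt(17571)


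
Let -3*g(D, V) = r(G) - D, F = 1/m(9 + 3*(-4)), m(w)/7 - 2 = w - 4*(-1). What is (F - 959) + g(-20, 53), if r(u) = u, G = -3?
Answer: -20257/21 ≈ -964.62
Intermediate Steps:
m(w) = 42 + 7*w (m(w) = 14 + 7*(w - 4*(-1)) = 14 + 7*(w + 4) = 14 + 7*(4 + w) = 14 + (28 + 7*w) = 42 + 7*w)
F = 1/21 (F = 1/(42 + 7*(9 + 3*(-4))) = 1/(42 + 7*(9 - 12)) = 1/(42 + 7*(-3)) = 1/(42 - 21) = 1/21 ≈ 0.047619)
g(D, V) = 1 + D/3 (g(D, V) = -(-3 - D)/3 = 1 + D/3)
(F - 959) + g(-20, 53) = (1/21 - 959) + (1 + (⅓)*(-20)) = -20138/21 + (1 - 20/3) = -20138/21 - 17/3 = -20257/21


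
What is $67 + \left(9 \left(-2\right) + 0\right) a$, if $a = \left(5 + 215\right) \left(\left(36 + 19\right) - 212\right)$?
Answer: $621787$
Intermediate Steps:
$a = -34540$ ($a = 220 \left(55 - 212\right) = 220 \left(-157\right) = -34540$)
$67 + \left(9 \left(-2\right) + 0\right) a = 67 + \left(9 \left(-2\right) + 0\right) \left(-34540\right) = 67 + \left(-18 + 0\right) \left(-34540\right) = 67 - -621720 = 67 + 621720 = 621787$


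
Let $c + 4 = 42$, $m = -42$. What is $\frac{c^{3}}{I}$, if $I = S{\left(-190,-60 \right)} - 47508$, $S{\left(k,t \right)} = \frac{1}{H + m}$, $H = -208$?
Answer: $- \frac{13718000}{11877001} \approx -1.155$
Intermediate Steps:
$c = 38$ ($c = -4 + 42 = 38$)
$S{\left(k,t \right)} = - \frac{1}{250}$ ($S{\left(k,t \right)} = \frac{1}{-208 - 42} = \frac{1}{-250} = - \frac{1}{250}$)
$I = - \frac{11877001}{250}$ ($I = - \frac{1}{250} - 47508 = - \frac{11877001}{250} \approx -47508.0$)
$\frac{c^{3}}{I} = \frac{38^{3}}{- \frac{11877001}{250}} = 54872 \left(- \frac{250}{11877001}\right) = - \frac{13718000}{11877001}$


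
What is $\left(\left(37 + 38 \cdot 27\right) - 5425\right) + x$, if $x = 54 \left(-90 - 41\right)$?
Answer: $-11436$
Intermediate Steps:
$x = -7074$ ($x = 54 \left(-131\right) = -7074$)
$\left(\left(37 + 38 \cdot 27\right) - 5425\right) + x = \left(\left(37 + 38 \cdot 27\right) - 5425\right) - 7074 = \left(\left(37 + 1026\right) - 5425\right) - 7074 = \left(1063 - 5425\right) - 7074 = -4362 - 7074 = -11436$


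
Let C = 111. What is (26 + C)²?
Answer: 18769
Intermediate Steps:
(26 + C)² = (26 + 111)² = 137² = 18769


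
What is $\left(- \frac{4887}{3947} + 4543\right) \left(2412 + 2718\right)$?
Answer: $\frac{91962093420}{3947} \approx 2.3299 \cdot 10^{7}$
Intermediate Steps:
$\left(- \frac{4887}{3947} + 4543\right) \left(2412 + 2718\right) = \left(\left(-4887\right) \frac{1}{3947} + 4543\right) 5130 = \left(- \frac{4887}{3947} + 4543\right) 5130 = \frac{17926334}{3947} \cdot 5130 = \frac{91962093420}{3947}$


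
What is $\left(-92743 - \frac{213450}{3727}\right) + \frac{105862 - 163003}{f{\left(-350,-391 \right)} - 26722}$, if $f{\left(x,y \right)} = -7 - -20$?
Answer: $- \frac{3079179449564}{33181481} \approx -92798.0$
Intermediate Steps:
$f{\left(x,y \right)} = 13$ ($f{\left(x,y \right)} = -7 + 20 = 13$)
$\left(-92743 - \frac{213450}{3727}\right) + \frac{105862 - 163003}{f{\left(-350,-391 \right)} - 26722} = \left(-92743 - \frac{213450}{3727}\right) + \frac{105862 - 163003}{13 - 26722} = \left(-92743 - \frac{213450}{3727}\right) - \frac{57141}{-26709} = \left(-92743 - \frac{213450}{3727}\right) - - \frac{19047}{8903} = - \frac{345866611}{3727} + \frac{19047}{8903} = - \frac{3079179449564}{33181481}$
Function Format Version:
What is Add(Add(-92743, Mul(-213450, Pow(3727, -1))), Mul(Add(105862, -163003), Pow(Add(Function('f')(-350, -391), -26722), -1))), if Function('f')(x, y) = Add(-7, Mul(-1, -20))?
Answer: Rational(-3079179449564, 33181481) ≈ -92798.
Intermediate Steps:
Function('f')(x, y) = 13 (Function('f')(x, y) = Add(-7, 20) = 13)
Add(Add(-92743, Mul(-213450, Pow(3727, -1))), Mul(Add(105862, -163003), Pow(Add(Function('f')(-350, -391), -26722), -1))) = Add(Add(-92743, Mul(-213450, Pow(3727, -1))), Mul(Add(105862, -163003), Pow(Add(13, -26722), -1))) = Add(Add(-92743, Mul(-213450, Rational(1, 3727))), Mul(-57141, Pow(-26709, -1))) = Add(Add(-92743, Rational(-213450, 3727)), Mul(-57141, Rational(-1, 26709))) = Add(Rational(-345866611, 3727), Rational(19047, 8903)) = Rational(-3079179449564, 33181481)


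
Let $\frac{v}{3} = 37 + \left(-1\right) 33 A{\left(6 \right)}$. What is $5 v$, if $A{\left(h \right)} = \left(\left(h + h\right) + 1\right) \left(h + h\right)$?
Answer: $-76665$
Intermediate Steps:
$A{\left(h \right)} = 2 h \left(1 + 2 h\right)$ ($A{\left(h \right)} = \left(2 h + 1\right) 2 h = \left(1 + 2 h\right) 2 h = 2 h \left(1 + 2 h\right)$)
$v = -15333$ ($v = 3 \left(37 + \left(-1\right) 33 \cdot 2 \cdot 6 \left(1 + 2 \cdot 6\right)\right) = 3 \left(37 - 33 \cdot 2 \cdot 6 \left(1 + 12\right)\right) = 3 \left(37 - 33 \cdot 2 \cdot 6 \cdot 13\right) = 3 \left(37 - 5148\right) = 3 \left(-5111\right) = -15333$)
$5 v = 5 \left(-15333\right) = -76665$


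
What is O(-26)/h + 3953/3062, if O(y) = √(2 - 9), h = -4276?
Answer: 3953/3062 - I*√7/4276 ≈ 1.291 - 0.00061874*I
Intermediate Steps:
O(y) = I*√7 (O(y) = √(-7) = I*√7)
O(-26)/h + 3953/3062 = (I*√7)/(-4276) + 3953/3062 = (I*√7)*(-1/4276) + 3953*(1/3062) = -I*√7/4276 + 3953/3062 = 3953/3062 - I*√7/4276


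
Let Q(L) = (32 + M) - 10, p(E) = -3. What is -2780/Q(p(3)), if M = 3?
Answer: -556/5 ≈ -111.20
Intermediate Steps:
Q(L) = 25 (Q(L) = (32 + 3) - 10 = 35 - 10 = 25)
-2780/Q(p(3)) = -2780/25 = -2780*1/25 = -556/5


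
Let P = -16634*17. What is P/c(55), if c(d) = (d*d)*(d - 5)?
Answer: -141389/75625 ≈ -1.8696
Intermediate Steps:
c(d) = d**2*(-5 + d)
P = -282778
P/c(55) = -282778*1/(3025*(-5 + 55)) = -282778/(3025*50) = -282778/151250 = -282778*1/151250 = -141389/75625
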